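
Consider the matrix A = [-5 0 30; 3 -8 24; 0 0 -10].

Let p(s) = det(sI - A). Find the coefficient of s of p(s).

p(s) = s^3 + 23s^2 + 170s + 400.
The coefficient of s is 170.

170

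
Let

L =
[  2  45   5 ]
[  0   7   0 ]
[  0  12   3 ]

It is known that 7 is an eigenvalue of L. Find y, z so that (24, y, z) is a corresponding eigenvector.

2, 6

We need (L - 7I)v = 0.
L - 7I = [[-5, 45, 5], [0, 0, 0], [0, 12, -4]].
Row 1: (-5)·24 + (45)·y + (5)·z = 0
Row 2: (0)·24 + (0)·y + (0)·z = 0
Row 3: (0)·24 + (12)·y + (-4)·z = 0
Solving gives y = 2, z = 6.
Check: L·(24, 2, 6) = (168, 14, 42) = 7·(24, 2, 6).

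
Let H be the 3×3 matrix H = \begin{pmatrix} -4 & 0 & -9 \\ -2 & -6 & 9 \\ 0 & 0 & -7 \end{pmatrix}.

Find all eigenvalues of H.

-7, -6, -4

Compute the characteristic polynomial p(r) = det(rI - H).
Cofactor expansion gives p(r) = r^3 + 17r^2 + 94r + 168.
Since p(-6) = 0, r = -6 is a root.
Factor out (r + 6): p(r) = (r + 6)·(r^2 + 11r + 28).
The quadratic factors as (r + 7)·(r + 4).
Eigenvalues: -7, -6, -4.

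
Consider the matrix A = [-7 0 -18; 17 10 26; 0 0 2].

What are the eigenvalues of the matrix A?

-7, 2, 10

Set up det(rI - A) = 0.
Expanding along the first row, p(r) = r^3 - 5r^2 - 64r + 140.
Since p(2) = 0, r = 2 is a root.
Dividing by (r - 2) leaves r^2 - 3r - 70.
The quadratic factors as (r + 7)·(r - 10).
Eigenvalues: -7, 2, 10.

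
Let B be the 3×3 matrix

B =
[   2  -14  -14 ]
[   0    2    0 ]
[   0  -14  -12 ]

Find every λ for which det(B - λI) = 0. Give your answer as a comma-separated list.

-12, 2, 2

Set up det(μI - B) = 0.
Expanding the 3×3 determinant: p(μ) = μ^3 + 8μ^2 - 44μ + 48.
Try μ = 2: p(2) = 0, so 2 is a root.
Factor out (μ - 2): p(μ) = (μ - 2)·(μ^2 + 10μ - 24).
The quadratic factors as (μ + 12)·(μ - 2).
Eigenvalues: -12, 2, 2.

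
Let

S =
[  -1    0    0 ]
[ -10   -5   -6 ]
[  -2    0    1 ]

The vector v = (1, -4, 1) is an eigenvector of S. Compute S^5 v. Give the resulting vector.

First find the eigenvalue: Sv = (-1, 4, -1) = -1·(1, -4, 1), so λ = -1.
Then S^5 v = λ^5·v = (-1)^5·(1, -4, 1) = -1·(1, -4, 1) = (-1, 4, -1).

(-1, 4, -1)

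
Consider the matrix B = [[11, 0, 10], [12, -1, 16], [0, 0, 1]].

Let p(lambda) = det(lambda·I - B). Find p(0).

p(0) = det(0·I − B) = det(−B) = (−1)^3·det(B).
det(B) = -11, so p(0) = 11.

11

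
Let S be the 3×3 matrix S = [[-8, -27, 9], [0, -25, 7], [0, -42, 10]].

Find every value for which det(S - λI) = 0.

The characteristic polynomial is p(r) = det(rI - S).
Cofactor expansion gives p(r) = r^3 + 23r^2 + 164r + 352.
Try r = -8: p(-8) = 0, so -8 is a root.
Factor out (r + 8): p(r) = (r + 8)·(r^2 + 15r + 44).
The quadratic factors as (r + 11)·(r + 4).
Eigenvalues: -11, -8, -4.

-11, -8, -4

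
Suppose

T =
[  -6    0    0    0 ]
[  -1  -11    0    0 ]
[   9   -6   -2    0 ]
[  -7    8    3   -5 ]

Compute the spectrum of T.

-11, -6, -5, -2

T is lower triangular, so its eigenvalues are the diagonal entries.
Diagonal: -6, -11, -2, -5.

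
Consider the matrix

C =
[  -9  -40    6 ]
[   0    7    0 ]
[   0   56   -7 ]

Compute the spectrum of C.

-9, -7, 7

The characteristic polynomial is p(λ) = det(λI - C).
Cofactor expansion gives p(λ) = λ^3 + 9λ^2 - 49λ - 441.
Rational-root test: λ = 7 gives p(7) = 0.
Factor out (λ - 7): p(λ) = (λ - 7)·(λ^2 + 16λ + 63).
The quadratic factors as (λ + 9)·(λ + 7).
Eigenvalues: -9, -7, 7.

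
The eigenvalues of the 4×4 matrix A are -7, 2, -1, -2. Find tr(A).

-8

trace(A) is the sum of the eigenvalues: (-7) + (2) + (-1) + (-2) = -8.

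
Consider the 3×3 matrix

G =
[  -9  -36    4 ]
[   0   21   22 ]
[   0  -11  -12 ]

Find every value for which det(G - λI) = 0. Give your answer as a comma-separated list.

The characteristic polynomial is p(λ) = det(λI - G).
Expanding the 3×3 determinant: p(λ) = λ^3 - 91λ - 90.
Since p(10) = 0, λ = 10 is a root.
Factor out (λ - 10): p(λ) = (λ - 10)·(λ^2 + 10λ + 9).
The quadratic factors as (λ + 9)·(λ + 1).
Eigenvalues: -9, -1, 10.

-9, -1, 10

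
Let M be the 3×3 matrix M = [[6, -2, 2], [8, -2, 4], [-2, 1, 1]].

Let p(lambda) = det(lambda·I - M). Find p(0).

-4

p(0) = det(0·I − M) = det(−M) = (−1)^3·det(M).
det(M) = 4, so p(0) = -4.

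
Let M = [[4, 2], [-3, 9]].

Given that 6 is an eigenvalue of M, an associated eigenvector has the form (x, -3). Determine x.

We need (M - 6I)v = 0.
M - 6I = [[-2, 2], [-3, 3]].
Row 1: (-2)·x + (2)·-3 = 0
Row 2: (-3)·x + (3)·-3 = 0
Solving gives x = -3.
Check: M·(-3, -3) = (-18, -18) = 6·(-3, -3).

-3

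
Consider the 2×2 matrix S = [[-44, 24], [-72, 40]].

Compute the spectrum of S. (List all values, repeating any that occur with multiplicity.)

-8, 4

det(S - μI) = (-44 - μ)(40 - μ) - (24)·(-72) = μ^2 + 4μ - 32.
This factors as (μ + 8)·(μ - 4) = 0.
Eigenvalues: -8, 4.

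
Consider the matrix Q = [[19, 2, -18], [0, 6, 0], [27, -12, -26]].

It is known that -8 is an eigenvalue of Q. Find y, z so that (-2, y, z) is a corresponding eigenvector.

We need (Q + 8I)v = 0.
Q + 8I = [[27, 2, -18], [0, 14, 0], [27, -12, -18]].
Row 1: (27)·-2 + (2)·y + (-18)·z = 0
Row 2: (0)·-2 + (14)·y + (0)·z = 0
Row 3: (27)·-2 + (-12)·y + (-18)·z = 0
Solving gives y = 0, z = -3.
Check: Q·(-2, 0, -3) = (16, 0, 24) = -8·(-2, 0, -3).

0, -3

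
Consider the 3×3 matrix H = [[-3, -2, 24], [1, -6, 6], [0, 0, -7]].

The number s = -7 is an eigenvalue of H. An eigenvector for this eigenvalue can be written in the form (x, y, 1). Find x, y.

-6, 0

We need (H + 7I)v = 0.
H + 7I = [[4, -2, 24], [1, 1, 6], [0, 0, 0]].
Row 1: (4)·x + (-2)·y + (24)·1 = 0
Row 2: (1)·x + (1)·y + (6)·1 = 0
Row 3: (0)·x + (0)·y + (0)·1 = 0
Solving gives x = -6, y = 0.
Check: H·(-6, 0, 1) = (42, 0, -7) = -7·(-6, 0, 1).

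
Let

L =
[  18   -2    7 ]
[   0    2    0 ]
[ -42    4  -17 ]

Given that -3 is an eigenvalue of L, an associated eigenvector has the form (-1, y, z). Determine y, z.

0, 3

We need (L + 3I)v = 0.
L + 3I = [[21, -2, 7], [0, 5, 0], [-42, 4, -14]].
Row 1: (21)·-1 + (-2)·y + (7)·z = 0
Row 2: (0)·-1 + (5)·y + (0)·z = 0
Row 3: (-42)·-1 + (4)·y + (-14)·z = 0
Solving gives y = 0, z = 3.
Check: L·(-1, 0, 3) = (3, 0, -9) = -3·(-1, 0, 3).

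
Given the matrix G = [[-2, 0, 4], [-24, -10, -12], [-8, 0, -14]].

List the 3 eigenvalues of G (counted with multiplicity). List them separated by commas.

Compute the characteristic polynomial p(λ) = det(λI - G).
Cofactor expansion gives p(λ) = λ^3 + 26λ^2 + 220λ + 600.
Try λ = -6: p(-6) = 0, so -6 is a root.
Factor out (λ + 6): p(λ) = (λ + 6)·(λ^2 + 20λ + 100).
The quadratic factor is (λ + 10)^2.
Eigenvalues: -10, -10, -6.

-10, -10, -6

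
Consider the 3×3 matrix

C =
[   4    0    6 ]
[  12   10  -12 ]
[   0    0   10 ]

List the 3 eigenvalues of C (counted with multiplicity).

4, 10, 10

The characteristic polynomial is p(λ) = det(λI - C).
Expanding the 3×3 determinant: p(λ) = λ^3 - 24λ^2 + 180λ - 400.
Try λ = 4: p(4) = 0, so 4 is a root.
Factor out (λ - 4): p(λ) = (λ - 4)·(λ^2 - 20λ + 100).
The quadratic factor is (λ - 10)^2.
Eigenvalues: 4, 10, 10.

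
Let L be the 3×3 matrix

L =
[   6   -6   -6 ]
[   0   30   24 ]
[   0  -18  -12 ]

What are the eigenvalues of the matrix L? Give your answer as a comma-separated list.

6, 6, 12

The characteristic polynomial is p(λ) = det(λI - L).
Expanding along the first row, p(λ) = λ^3 - 24λ^2 + 180λ - 432.
Rational-root test: λ = 6 gives p(6) = 0.
Dividing by (λ - 6) leaves λ^2 - 18λ + 72.
The quadratic factors as (λ - 6)·(λ - 12).
Eigenvalues: 6, 6, 12.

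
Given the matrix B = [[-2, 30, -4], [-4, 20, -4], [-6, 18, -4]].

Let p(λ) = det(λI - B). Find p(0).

-64

p(0) = det(0·I − B) = det(−B) = (−1)^3·det(B).
det(B) = 64, so p(0) = -64.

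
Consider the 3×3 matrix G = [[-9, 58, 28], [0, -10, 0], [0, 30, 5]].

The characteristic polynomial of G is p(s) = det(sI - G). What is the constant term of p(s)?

-450

p(s) = s^3 + 14s^2 - 5s - 450.
The constant term is -450.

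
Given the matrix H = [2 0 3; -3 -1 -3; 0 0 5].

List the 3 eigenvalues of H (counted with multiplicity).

The characteristic polynomial is p(lambda) = det(lambda·I - H).
Expanding along the first row, p(lambda) = lambda^3 - 6·lambda^2 + 3·lambda + 10.
Since p(-1) = 0, lambda = -1 is a root.
Dividing by (lambda + 1) leaves lambda^2 - 7·lambda + 10.
The quadratic factors as (lambda - 2)·(lambda - 5).
Eigenvalues: -1, 2, 5.

-1, 2, 5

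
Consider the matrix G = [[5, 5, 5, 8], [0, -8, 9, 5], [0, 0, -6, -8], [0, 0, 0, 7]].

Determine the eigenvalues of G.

G is upper triangular, so its eigenvalues are the diagonal entries.
Diagonal: 5, -8, -6, 7.

-8, -6, 5, 7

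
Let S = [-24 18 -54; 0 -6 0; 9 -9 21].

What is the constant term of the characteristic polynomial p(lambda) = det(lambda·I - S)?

p(0) = det(0·I − S) = det(−S) = (−1)^3·det(S).
det(S) = 108, so p(0) = -108.

-108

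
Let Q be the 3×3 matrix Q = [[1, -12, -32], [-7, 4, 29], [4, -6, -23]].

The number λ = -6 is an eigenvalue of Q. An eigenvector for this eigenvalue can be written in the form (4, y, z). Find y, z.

We need (Q + 6I)v = 0.
Q + 6I = [[7, -12, -32], [-7, 10, 29], [4, -6, -17]].
Row 1: (7)·4 + (-12)·y + (-32)·z = 0
Row 2: (-7)·4 + (10)·y + (29)·z = 0
Row 3: (4)·4 + (-6)·y + (-17)·z = 0
Solving gives y = -3, z = 2.
Check: Q·(4, -3, 2) = (-24, 18, -12) = -6·(4, -3, 2).

-3, 2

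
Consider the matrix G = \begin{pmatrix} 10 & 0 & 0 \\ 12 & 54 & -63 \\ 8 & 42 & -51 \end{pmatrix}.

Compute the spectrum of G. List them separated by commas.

-9, 10, 12

Compute the characteristic polynomial p(μ) = det(μI - G).
Cofactor expansion gives p(μ) = μ^3 - 13μ^2 - 78μ + 1080.
Since p(-9) = 0, μ = -9 is a root.
Factor out (μ + 9): p(μ) = (μ + 9)·(μ^2 - 22μ + 120).
The quadratic factors as (μ - 10)·(μ - 12).
Eigenvalues: -9, 10, 12.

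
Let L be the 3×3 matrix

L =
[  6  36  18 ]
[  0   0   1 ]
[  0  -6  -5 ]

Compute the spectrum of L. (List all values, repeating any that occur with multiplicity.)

The characteristic polynomial is p(μ) = det(μI - L).
Expanding along the first row, p(μ) = μ^3 - μ^2 - 24μ - 36.
Rational-root test: μ = -2 gives p(-2) = 0.
Factor out (μ + 2): p(μ) = (μ + 2)·(μ^2 - 3μ - 18).
The quadratic factors as (μ + 3)·(μ - 6).
Eigenvalues: -3, -2, 6.

-3, -2, 6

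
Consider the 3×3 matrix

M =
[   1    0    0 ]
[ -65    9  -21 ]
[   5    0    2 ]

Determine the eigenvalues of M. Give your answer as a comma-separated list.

1, 2, 9

The characteristic polynomial is p(μ) = det(μI - M).
Expanding the 3×3 determinant: p(μ) = μ^3 - 12μ^2 + 29μ - 18.
Try μ = 1: p(1) = 0, so 1 is a root.
Factor out (μ - 1): p(μ) = (μ - 1)·(μ^2 - 11μ + 18).
The quadratic factors as (μ - 2)·(μ - 9).
Eigenvalues: 1, 2, 9.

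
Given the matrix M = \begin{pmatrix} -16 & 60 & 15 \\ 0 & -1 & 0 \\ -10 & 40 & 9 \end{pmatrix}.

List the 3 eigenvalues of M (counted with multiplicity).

-6, -1, -1

The characteristic polynomial is p(λ) = det(λI - M).
Expanding along the first row, p(λ) = λ^3 + 8λ^2 + 13λ + 6.
Since p(-1) = 0, λ = -1 is a root.
Dividing by (λ + 1) leaves λ^2 + 7λ + 6.
The quadratic factors as (λ + 6)·(λ + 1).
Eigenvalues: -6, -1, -1.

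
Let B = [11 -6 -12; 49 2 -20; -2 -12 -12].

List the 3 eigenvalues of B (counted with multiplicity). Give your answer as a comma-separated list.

The characteristic polynomial is p(λ) = det(λI - B).
Cofactor expansion gives p(λ) = λ^3 - λ^2 - 104λ - 336.
Try λ = -4: p(-4) = 0, so -4 is a root.
Factor out (λ + 4): p(λ) = (λ + 4)·(λ^2 - 5λ - 84).
The quadratic factors as (λ + 7)·(λ - 12).
Eigenvalues: -7, -4, 12.

-7, -4, 12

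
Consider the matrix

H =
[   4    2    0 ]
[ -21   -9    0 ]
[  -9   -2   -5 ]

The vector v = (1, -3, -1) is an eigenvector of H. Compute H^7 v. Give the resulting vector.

First find the eigenvalue: Hv = (-2, 6, 2) = -2·(1, -3, -1), so λ = -2.
Then H^7 v = λ^7·v = (-2)^7·(1, -3, -1) = -128·(1, -3, -1) = (-128, 384, 128).

(-128, 384, 128)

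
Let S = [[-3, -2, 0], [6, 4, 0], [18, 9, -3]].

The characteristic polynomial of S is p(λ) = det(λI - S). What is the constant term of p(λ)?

0

p(λ) = λ^3 + 2λ^2 - 3λ.
The constant term is 0.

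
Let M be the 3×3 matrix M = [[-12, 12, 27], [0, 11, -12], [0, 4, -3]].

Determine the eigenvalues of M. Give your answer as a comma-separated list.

-12, 3, 5

Set up det(rI - M) = 0.
Expanding the 3×3 determinant: p(r) = r^3 + 4r^2 - 81r + 180.
Try r = 3: p(3) = 0, so 3 is a root.
Factor out (r - 3): p(r) = (r - 3)·(r^2 + 7r - 60).
The quadratic factors as (r + 12)·(r - 5).
Eigenvalues: -12, 3, 5.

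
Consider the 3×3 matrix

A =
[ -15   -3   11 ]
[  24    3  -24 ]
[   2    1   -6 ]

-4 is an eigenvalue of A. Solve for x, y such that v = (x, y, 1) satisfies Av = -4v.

1, 0

We need (A + 4I)v = 0.
A + 4I = [[-11, -3, 11], [24, 7, -24], [2, 1, -2]].
Row 1: (-11)·x + (-3)·y + (11)·1 = 0
Row 2: (24)·x + (7)·y + (-24)·1 = 0
Row 3: (2)·x + (1)·y + (-2)·1 = 0
Solving gives x = 1, y = 0.
Check: A·(1, 0, 1) = (-4, 0, -4) = -4·(1, 0, 1).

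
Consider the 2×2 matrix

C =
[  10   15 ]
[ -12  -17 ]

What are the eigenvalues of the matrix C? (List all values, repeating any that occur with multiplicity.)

-5, -2

det(C - μI) = (10 - μ)(-17 - μ) - (15)·(-12) = μ^2 + 7μ + 10.
This factors as (μ + 5)·(μ + 2) = 0.
Eigenvalues: -5, -2.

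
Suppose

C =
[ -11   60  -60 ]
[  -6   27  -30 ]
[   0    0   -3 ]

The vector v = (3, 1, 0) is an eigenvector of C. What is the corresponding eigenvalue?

9

Compute Cv: C·(3, 1, 0) = (27, 9, 0).
Since Cv = λv, compare component 1: 27 = λ·3, so λ = 9.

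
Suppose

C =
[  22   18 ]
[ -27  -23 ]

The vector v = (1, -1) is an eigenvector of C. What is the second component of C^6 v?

-4096

First find the eigenvalue: Cv = (4, -4) = 4·(1, -1), so λ = 4.
Then C^6 v = λ^6·v = 4^6·(1, -1) = 4096·(1, -1) = (4096, -4096).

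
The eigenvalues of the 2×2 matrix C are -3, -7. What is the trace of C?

-10

trace(C) is the sum of the eigenvalues: (-3) + (-7) = -10.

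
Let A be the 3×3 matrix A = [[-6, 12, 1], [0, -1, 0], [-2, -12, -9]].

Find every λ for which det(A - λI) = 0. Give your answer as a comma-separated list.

-8, -7, -1

Compute the characteristic polynomial p(λ) = det(λI - A).
Cofactor expansion gives p(λ) = λ^3 + 16λ^2 + 71λ + 56.
Since p(-8) = 0, λ = -8 is a root.
Factor out (λ + 8): p(λ) = (λ + 8)·(λ^2 + 8λ + 7).
The quadratic factors as (λ + 7)·(λ + 1).
Eigenvalues: -8, -7, -1.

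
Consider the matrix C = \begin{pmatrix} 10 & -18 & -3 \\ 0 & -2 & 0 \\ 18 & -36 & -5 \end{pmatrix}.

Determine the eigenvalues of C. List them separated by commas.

-2, 1, 4

The characteristic polynomial is p(s) = det(sI - C).
Expanding the 3×3 determinant: p(s) = s^3 - 3s^2 - 6s + 8.
Since p(1) = 0, s = 1 is a root.
Factor out (s - 1): p(s) = (s - 1)·(s^2 - 2s - 8).
The quadratic factors as (s + 2)·(s - 4).
Eigenvalues: -2, 1, 4.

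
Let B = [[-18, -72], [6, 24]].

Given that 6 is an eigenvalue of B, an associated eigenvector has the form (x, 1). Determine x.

-3

We need (B - 6I)v = 0.
B - 6I = [[-24, -72], [6, 18]].
Row 1: (-24)·x + (-72)·1 = 0
Row 2: (6)·x + (18)·1 = 0
Solving gives x = -3.
Check: B·(-3, 1) = (-18, 6) = 6·(-3, 1).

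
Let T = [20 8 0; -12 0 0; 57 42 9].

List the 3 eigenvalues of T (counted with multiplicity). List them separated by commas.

Compute the characteristic polynomial p(λ) = det(λI - T).
Expanding the 3×3 determinant: p(λ) = λ^3 - 29λ^2 + 276λ - 864.
Since p(9) = 0, λ = 9 is a root.
Dividing by (λ - 9) leaves λ^2 - 20λ + 96.
The quadratic factors as (λ - 8)·(λ - 12).
Eigenvalues: 8, 9, 12.

8, 9, 12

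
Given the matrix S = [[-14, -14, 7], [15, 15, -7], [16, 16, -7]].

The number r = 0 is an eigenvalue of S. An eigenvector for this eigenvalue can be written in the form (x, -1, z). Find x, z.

1, 0

We need (S)v = 0.
S = [[-14, -14, 7], [15, 15, -7], [16, 16, -7]].
Row 1: (-14)·x + (-14)·-1 + (7)·z = 0
Row 2: (15)·x + (15)·-1 + (-7)·z = 0
Row 3: (16)·x + (16)·-1 + (-7)·z = 0
Solving gives x = 1, z = 0.
Check: S·(1, -1, 0) = (0, 0, 0) = 0·(1, -1, 0).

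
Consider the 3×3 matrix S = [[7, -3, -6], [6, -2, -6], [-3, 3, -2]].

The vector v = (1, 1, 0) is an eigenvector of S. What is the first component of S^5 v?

First find the eigenvalue: Sv = (4, 4, 0) = 4·(1, 1, 0), so λ = 4.
Then S^5 v = λ^5·v = 4^5·(1, 1, 0) = 1024·(1, 1, 0) = (1024, 1024, 0).

1024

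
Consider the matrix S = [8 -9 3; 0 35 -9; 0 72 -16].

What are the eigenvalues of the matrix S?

Compute the characteristic polynomial p(λ) = det(λI - S).
Expanding along the first row, p(λ) = λ^3 - 27λ^2 + 240λ - 704.
Since p(8) = 0, λ = 8 is a root.
Factor out (λ - 8): p(λ) = (λ - 8)·(λ^2 - 19λ + 88).
The quadratic factors as (λ - 8)·(λ - 11).
Eigenvalues: 8, 8, 11.

8, 8, 11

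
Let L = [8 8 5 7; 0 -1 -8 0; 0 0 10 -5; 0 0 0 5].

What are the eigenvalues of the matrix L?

L is upper triangular, so its eigenvalues are the diagonal entries.
Diagonal: 8, -1, 10, 5.

-1, 5, 8, 10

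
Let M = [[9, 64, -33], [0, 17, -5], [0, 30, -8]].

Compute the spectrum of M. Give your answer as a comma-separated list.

2, 7, 9

The characteristic polynomial is p(lambda) = det(lambda·I - M).
Cofactor expansion gives p(lambda) = lambda^3 - 18·lambda^2 + 95·lambda - 126.
Try lambda = 2: p(2) = 0, so 2 is a root.
Factor out (lambda - 2): p(lambda) = (lambda - 2)·(lambda^2 - 16·lambda + 63).
The quadratic factors as (lambda - 7)·(lambda - 9).
Eigenvalues: 2, 7, 9.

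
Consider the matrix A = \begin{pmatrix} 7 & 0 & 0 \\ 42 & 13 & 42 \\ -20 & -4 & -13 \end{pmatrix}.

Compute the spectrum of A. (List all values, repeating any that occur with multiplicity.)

Compute the characteristic polynomial p(λ) = det(λI - A).
Cofactor expansion gives p(λ) = λ^3 - 7λ^2 - λ + 7.
Rational-root test: λ = 1 gives p(1) = 0.
Factor out (λ - 1): p(λ) = (λ - 1)·(λ^2 - 6λ - 7).
The quadratic factors as (λ + 1)·(λ - 7).
Eigenvalues: -1, 1, 7.

-1, 1, 7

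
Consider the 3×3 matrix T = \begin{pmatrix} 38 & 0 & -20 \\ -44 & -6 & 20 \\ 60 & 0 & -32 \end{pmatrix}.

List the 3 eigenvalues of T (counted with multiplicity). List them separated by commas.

The characteristic polynomial is p(lambda) = det(lambda·I - T).
Expanding along the first row, p(lambda) = lambda^3 - 52·lambda - 96.
Rational-root test: lambda = -6 gives p(-6) = 0.
Factor out (lambda + 6): p(lambda) = (lambda + 6)·(lambda^2 - 6·lambda - 16).
The quadratic factors as (lambda + 2)·(lambda - 8).
Eigenvalues: -6, -2, 8.

-6, -2, 8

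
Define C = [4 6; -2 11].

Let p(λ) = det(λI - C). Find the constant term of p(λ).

56

p(λ) = λ^2 - 15λ + 56.
The constant term is 56.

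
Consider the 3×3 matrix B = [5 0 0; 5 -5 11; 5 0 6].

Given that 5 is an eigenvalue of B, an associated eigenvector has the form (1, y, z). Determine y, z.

-5, -5

We need (B - 5I)v = 0.
B - 5I = [[0, 0, 0], [5, -10, 11], [5, 0, 1]].
Row 1: (0)·1 + (0)·y + (0)·z = 0
Row 2: (5)·1 + (-10)·y + (11)·z = 0
Row 3: (5)·1 + (0)·y + (1)·z = 0
Solving gives y = -5, z = -5.
Check: B·(1, -5, -5) = (5, -25, -25) = 5·(1, -5, -5).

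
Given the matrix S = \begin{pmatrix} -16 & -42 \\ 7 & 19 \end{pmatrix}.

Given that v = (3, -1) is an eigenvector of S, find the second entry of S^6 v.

First find the eigenvalue: Sv = (-6, 2) = -2·(3, -1), so λ = -2.
Then S^6 v = λ^6·v = (-2)^6·(3, -1) = 64·(3, -1) = (192, -64).

-64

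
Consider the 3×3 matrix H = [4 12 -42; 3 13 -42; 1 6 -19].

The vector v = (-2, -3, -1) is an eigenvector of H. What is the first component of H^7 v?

-2

First find the eigenvalue: Hv = (-2, -3, -1) = 1·(-2, -3, -1), so λ = 1.
Then H^7 v = λ^7·v = 1^7·(-2, -3, -1) = 1·(-2, -3, -1) = (-2, -3, -1).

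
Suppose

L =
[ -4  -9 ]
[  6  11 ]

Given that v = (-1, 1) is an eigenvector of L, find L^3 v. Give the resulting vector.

First find the eigenvalue: Lv = (-5, 5) = 5·(-1, 1), so λ = 5.
Then L^3 v = λ^3·v = 5^3·(-1, 1) = 125·(-1, 1) = (-125, 125).

(-125, 125)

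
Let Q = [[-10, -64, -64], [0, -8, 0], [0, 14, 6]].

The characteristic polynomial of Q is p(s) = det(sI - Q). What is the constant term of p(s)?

-480

p(s) = s^3 + 12s^2 - 28s - 480.
The constant term is -480.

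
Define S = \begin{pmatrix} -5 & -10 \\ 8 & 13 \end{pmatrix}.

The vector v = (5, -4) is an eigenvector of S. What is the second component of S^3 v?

First find the eigenvalue: Sv = (15, -12) = 3·(5, -4), so λ = 3.
Then S^3 v = λ^3·v = 3^3·(5, -4) = 27·(5, -4) = (135, -108).

-108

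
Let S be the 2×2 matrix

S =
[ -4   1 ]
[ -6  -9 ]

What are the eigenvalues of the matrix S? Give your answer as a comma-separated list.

-7, -6

det(S - lambda·I) = (-4 - lambda)(-9 - lambda) - (1)·(-6) = lambda^2 + 13·lambda + 42.
This factors as (lambda + 7)·(lambda + 6) = 0.
Eigenvalues: -7, -6.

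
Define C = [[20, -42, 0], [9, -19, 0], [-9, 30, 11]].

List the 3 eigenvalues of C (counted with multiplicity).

Compute the characteristic polynomial p(lambda) = det(lambda·I - C).
Expanding the 3×3 determinant: p(lambda) = lambda^3 - 12·lambda^2 + 9·lambda + 22.
Rational-root test: lambda = -1 gives p(-1) = 0.
Dividing by (lambda + 1) leaves lambda^2 - 13·lambda + 22.
The quadratic factors as (lambda - 2)·(lambda - 11).
Eigenvalues: -1, 2, 11.

-1, 2, 11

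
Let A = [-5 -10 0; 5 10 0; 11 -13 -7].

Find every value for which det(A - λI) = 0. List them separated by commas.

-7, 0, 5

Set up det(μI - A) = 0.
Expanding along the first row, p(μ) = μ^3 + 2μ^2 - 35μ.
Since p(0) = 0, μ = 0 is a root.
Dividing by μ leaves μ^2 + 2μ - 35.
The quadratic factors as (μ + 7)·(μ - 5).
Eigenvalues: -7, 0, 5.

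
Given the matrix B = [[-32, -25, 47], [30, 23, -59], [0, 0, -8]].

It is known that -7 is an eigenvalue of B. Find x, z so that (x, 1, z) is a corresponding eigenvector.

-1, 0

We need (B + 7I)v = 0.
B + 7I = [[-25, -25, 47], [30, 30, -59], [0, 0, -1]].
Row 1: (-25)·x + (-25)·1 + (47)·z = 0
Row 2: (30)·x + (30)·1 + (-59)·z = 0
Row 3: (0)·x + (0)·1 + (-1)·z = 0
Solving gives x = -1, z = 0.
Check: B·(-1, 1, 0) = (7, -7, 0) = -7·(-1, 1, 0).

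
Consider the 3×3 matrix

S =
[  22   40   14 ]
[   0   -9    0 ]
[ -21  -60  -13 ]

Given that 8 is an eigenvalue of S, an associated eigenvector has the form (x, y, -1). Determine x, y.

1, 0

We need (S - 8I)v = 0.
S - 8I = [[14, 40, 14], [0, -17, 0], [-21, -60, -21]].
Row 1: (14)·x + (40)·y + (14)·-1 = 0
Row 2: (0)·x + (-17)·y + (0)·-1 = 0
Row 3: (-21)·x + (-60)·y + (-21)·-1 = 0
Solving gives x = 1, y = 0.
Check: S·(1, 0, -1) = (8, 0, -8) = 8·(1, 0, -1).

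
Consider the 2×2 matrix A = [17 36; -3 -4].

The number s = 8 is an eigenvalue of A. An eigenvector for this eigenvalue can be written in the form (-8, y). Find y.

2

We need (A - 8I)v = 0.
A - 8I = [[9, 36], [-3, -12]].
Row 1: (9)·-8 + (36)·y = 0
Row 2: (-3)·-8 + (-12)·y = 0
Solving gives y = 2.
Check: A·(-8, 2) = (-64, 16) = 8·(-8, 2).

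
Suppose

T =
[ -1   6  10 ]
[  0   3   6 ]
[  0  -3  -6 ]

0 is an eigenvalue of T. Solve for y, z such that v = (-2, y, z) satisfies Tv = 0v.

-2, 1

We need (T)v = 0.
T = [[-1, 6, 10], [0, 3, 6], [0, -3, -6]].
Row 1: (-1)·-2 + (6)·y + (10)·z = 0
Row 2: (0)·-2 + (3)·y + (6)·z = 0
Row 3: (0)·-2 + (-3)·y + (-6)·z = 0
Solving gives y = -2, z = 1.
Check: T·(-2, -2, 1) = (0, 0, 0) = 0·(-2, -2, 1).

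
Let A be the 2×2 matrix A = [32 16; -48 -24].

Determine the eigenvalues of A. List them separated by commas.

0, 8

det(A - λI) = (32 - λ)(-24 - λ) - (16)·(-48) = λ^2 - 8λ.
This factors as λ·(λ - 8) = 0.
Eigenvalues: 0, 8.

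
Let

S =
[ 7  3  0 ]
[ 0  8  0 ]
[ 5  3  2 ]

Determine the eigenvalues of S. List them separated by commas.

Set up det(sI - S) = 0.
Expanding along the first row, p(s) = s^3 - 17s^2 + 86s - 112.
Since p(8) = 0, s = 8 is a root.
Dividing by (s - 8) leaves s^2 - 9s + 14.
The quadratic factors as (s - 2)·(s - 7).
Eigenvalues: 2, 7, 8.

2, 7, 8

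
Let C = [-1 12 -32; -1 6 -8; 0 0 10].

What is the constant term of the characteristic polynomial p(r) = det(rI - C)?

-60

p(0) = det(0·I − C) = det(−C) = (−1)^3·det(C).
det(C) = 60, so p(0) = -60.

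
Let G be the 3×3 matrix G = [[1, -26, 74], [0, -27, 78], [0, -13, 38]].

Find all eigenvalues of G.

Set up det(λI - G) = 0.
Expanding the 3×3 determinant: p(λ) = λ^3 - 12λ^2 - λ + 12.
Since p(-1) = 0, λ = -1 is a root.
Factor out (λ + 1): p(λ) = (λ + 1)·(λ^2 - 13λ + 12).
The quadratic factors as (λ - 1)·(λ - 12).
Eigenvalues: -1, 1, 12.

-1, 1, 12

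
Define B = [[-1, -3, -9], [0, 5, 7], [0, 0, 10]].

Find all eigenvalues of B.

B is upper triangular, so its eigenvalues are the diagonal entries.
Diagonal: -1, 5, 10.

-1, 5, 10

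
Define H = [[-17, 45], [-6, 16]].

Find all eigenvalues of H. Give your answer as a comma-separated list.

-2, 1

det(H - rI) = (-17 - r)(16 - r) - (45)·(-6) = r^2 + r - 2.
This factors as (r + 2)·(r - 1) = 0.
Eigenvalues: -2, 1.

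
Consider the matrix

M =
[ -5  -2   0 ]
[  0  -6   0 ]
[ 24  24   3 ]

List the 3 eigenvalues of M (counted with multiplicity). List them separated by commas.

-6, -5, 3

The characteristic polynomial is p(r) = det(rI - M).
Expanding along the first row, p(r) = r^3 + 8r^2 - 3r - 90.
Try r = 3: p(3) = 0, so 3 is a root.
Dividing by (r - 3) leaves r^2 + 11r + 30.
The quadratic factors as (r + 6)·(r + 5).
Eigenvalues: -6, -5, 3.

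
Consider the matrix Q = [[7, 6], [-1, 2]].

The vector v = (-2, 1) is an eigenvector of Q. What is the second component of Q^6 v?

First find the eigenvalue: Qv = (-8, 4) = 4·(-2, 1), so λ = 4.
Then Q^6 v = λ^6·v = 4^6·(-2, 1) = 4096·(-2, 1) = (-8192, 4096).

4096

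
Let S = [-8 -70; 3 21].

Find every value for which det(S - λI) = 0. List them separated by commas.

det(S - tI) = (-8 - t)(21 - t) - (-70)·(3) = t^2 - 13t + 42.
This factors as (t - 6)·(t - 7) = 0.
Eigenvalues: 6, 7.

6, 7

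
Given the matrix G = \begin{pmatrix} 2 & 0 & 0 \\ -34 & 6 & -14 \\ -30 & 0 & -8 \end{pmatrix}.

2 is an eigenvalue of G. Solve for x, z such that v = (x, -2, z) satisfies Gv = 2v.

We need (G - 2I)v = 0.
G - 2I = [[0, 0, 0], [-34, 4, -14], [-30, 0, -10]].
Row 1: (0)·x + (0)·-2 + (0)·z = 0
Row 2: (-34)·x + (4)·-2 + (-14)·z = 0
Row 3: (-30)·x + (0)·-2 + (-10)·z = 0
Solving gives x = 1, z = -3.
Check: G·(1, -2, -3) = (2, -4, -6) = 2·(1, -2, -3).

1, -3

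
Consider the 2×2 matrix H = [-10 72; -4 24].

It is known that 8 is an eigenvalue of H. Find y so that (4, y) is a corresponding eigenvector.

We need (H - 8I)v = 0.
H - 8I = [[-18, 72], [-4, 16]].
Row 1: (-18)·4 + (72)·y = 0
Row 2: (-4)·4 + (16)·y = 0
Solving gives y = 1.
Check: H·(4, 1) = (32, 8) = 8·(4, 1).

1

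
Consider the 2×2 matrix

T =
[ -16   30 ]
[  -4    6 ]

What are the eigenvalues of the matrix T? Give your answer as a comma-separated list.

-6, -4

det(T - μI) = (-16 - μ)(6 - μ) - (30)·(-4) = μ^2 + 10μ + 24.
This factors as (μ + 6)·(μ + 4) = 0.
Eigenvalues: -6, -4.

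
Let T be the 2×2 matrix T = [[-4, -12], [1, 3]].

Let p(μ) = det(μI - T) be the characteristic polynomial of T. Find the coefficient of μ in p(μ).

The coefficient of μ of det(μI - T) is −trace(T).
trace(T) = (-4) + (3) = -1, so the coefficient is 1.

1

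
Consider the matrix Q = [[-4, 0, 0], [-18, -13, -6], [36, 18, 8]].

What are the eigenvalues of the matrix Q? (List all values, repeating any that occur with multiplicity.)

-4, -4, -1

The characteristic polynomial is p(t) = det(tI - Q).
Expanding along the first row, p(t) = t^3 + 9t^2 + 24t + 16.
Since p(-1) = 0, t = -1 is a root.
Dividing by (t + 1) leaves t^2 + 8t + 16.
The quadratic factor is (t + 4)^2.
Eigenvalues: -4, -4, -1.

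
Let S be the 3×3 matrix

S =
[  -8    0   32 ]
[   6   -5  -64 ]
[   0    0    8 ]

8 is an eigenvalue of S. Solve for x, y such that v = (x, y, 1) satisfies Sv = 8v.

2, -4

We need (S - 8I)v = 0.
S - 8I = [[-16, 0, 32], [6, -13, -64], [0, 0, 0]].
Row 1: (-16)·x + (0)·y + (32)·1 = 0
Row 2: (6)·x + (-13)·y + (-64)·1 = 0
Row 3: (0)·x + (0)·y + (0)·1 = 0
Solving gives x = 2, y = -4.
Check: S·(2, -4, 1) = (16, -32, 8) = 8·(2, -4, 1).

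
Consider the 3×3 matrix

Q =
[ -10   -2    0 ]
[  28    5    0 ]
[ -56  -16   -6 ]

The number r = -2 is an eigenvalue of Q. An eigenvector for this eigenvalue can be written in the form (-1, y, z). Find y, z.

We need (Q + 2I)v = 0.
Q + 2I = [[-8, -2, 0], [28, 7, 0], [-56, -16, -4]].
Row 1: (-8)·-1 + (-2)·y + (0)·z = 0
Row 2: (28)·-1 + (7)·y + (0)·z = 0
Row 3: (-56)·-1 + (-16)·y + (-4)·z = 0
Solving gives y = 4, z = -2.
Check: Q·(-1, 4, -2) = (2, -8, 4) = -2·(-1, 4, -2).

4, -2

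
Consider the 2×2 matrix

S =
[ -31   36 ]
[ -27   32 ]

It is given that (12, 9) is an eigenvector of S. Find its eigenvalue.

Compute Sv: S·(12, 9) = (-48, -36).
Since Sv = λv, compare component 1: -48 = λ·12, so λ = -4.

-4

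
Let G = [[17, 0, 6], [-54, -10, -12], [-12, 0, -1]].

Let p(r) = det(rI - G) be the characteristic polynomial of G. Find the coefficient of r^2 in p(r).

The coefficient of r^2 of det(rI - G) is −trace(G).
trace(G) = (17) + (-10) + (-1) = 6, so the coefficient is -6.

-6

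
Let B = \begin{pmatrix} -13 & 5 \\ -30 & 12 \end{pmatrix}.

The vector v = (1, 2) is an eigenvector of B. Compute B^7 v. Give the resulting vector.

First find the eigenvalue: Bv = (-3, -6) = -3·(1, 2), so λ = -3.
Then B^7 v = λ^7·v = (-3)^7·(1, 2) = -2187·(1, 2) = (-2187, -4374).

(-2187, -4374)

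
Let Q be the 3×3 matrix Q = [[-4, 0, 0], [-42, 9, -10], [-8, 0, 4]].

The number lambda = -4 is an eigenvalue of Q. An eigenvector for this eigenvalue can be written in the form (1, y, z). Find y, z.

We need (Q + 4I)v = 0.
Q + 4I = [[0, 0, 0], [-42, 13, -10], [-8, 0, 8]].
Row 1: (0)·1 + (0)·y + (0)·z = 0
Row 2: (-42)·1 + (13)·y + (-10)·z = 0
Row 3: (-8)·1 + (0)·y + (8)·z = 0
Solving gives y = 4, z = 1.
Check: Q·(1, 4, 1) = (-4, -16, -4) = -4·(1, 4, 1).

4, 1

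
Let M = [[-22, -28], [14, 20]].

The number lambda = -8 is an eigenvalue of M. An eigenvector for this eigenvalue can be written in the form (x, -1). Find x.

2

We need (M + 8I)v = 0.
M + 8I = [[-14, -28], [14, 28]].
Row 1: (-14)·x + (-28)·-1 = 0
Row 2: (14)·x + (28)·-1 = 0
Solving gives x = 2.
Check: M·(2, -1) = (-16, 8) = -8·(2, -1).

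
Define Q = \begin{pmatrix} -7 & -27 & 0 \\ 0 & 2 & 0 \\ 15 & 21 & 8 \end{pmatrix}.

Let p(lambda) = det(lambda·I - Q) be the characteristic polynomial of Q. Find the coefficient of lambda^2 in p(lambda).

-3

The coefficient of lambda^2 of det(lambda·I - Q) is −trace(Q).
trace(Q) = (-7) + (2) + (8) = 3, so the coefficient is -3.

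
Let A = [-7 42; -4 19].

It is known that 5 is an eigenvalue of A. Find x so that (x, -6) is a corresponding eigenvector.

-21

We need (A - 5I)v = 0.
A - 5I = [[-12, 42], [-4, 14]].
Row 1: (-12)·x + (42)·-6 = 0
Row 2: (-4)·x + (14)·-6 = 0
Solving gives x = -21.
Check: A·(-21, -6) = (-105, -30) = 5·(-21, -6).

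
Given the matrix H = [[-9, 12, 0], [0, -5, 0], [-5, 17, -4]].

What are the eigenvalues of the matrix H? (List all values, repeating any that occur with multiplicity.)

-9, -5, -4

Set up det(rI - H) = 0.
Cofactor expansion gives p(r) = r^3 + 18r^2 + 101r + 180.
Rational-root test: r = -4 gives p(-4) = 0.
Factor out (r + 4): p(r) = (r + 4)·(r^2 + 14r + 45).
The quadratic factors as (r + 9)·(r + 5).
Eigenvalues: -9, -5, -4.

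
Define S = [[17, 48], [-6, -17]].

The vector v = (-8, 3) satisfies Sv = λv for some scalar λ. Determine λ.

-1

Compute Sv: S·(-8, 3) = (8, -3).
Since Sv = λv, compare component 1: 8 = λ·-8, so λ = -1.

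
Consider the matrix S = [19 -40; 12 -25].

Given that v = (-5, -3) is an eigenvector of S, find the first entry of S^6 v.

First find the eigenvalue: Sv = (25, 15) = -5·(-5, -3), so λ = -5.
Then S^6 v = λ^6·v = (-5)^6·(-5, -3) = 15625·(-5, -3) = (-78125, -46875).

-78125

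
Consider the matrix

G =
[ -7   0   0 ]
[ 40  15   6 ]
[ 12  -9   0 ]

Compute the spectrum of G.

The characteristic polynomial is p(t) = det(tI - G).
Cofactor expansion gives p(t) = t^3 - 8t^2 - 51t + 378.
Since p(-7) = 0, t = -7 is a root.
Dividing by (t + 7) leaves t^2 - 15t + 54.
The quadratic factors as (t - 6)·(t - 9).
Eigenvalues: -7, 6, 9.

-7, 6, 9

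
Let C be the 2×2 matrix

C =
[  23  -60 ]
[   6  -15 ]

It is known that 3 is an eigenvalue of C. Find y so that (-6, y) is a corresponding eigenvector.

-2

We need (C - 3I)v = 0.
C - 3I = [[20, -60], [6, -18]].
Row 1: (20)·-6 + (-60)·y = 0
Row 2: (6)·-6 + (-18)·y = 0
Solving gives y = -2.
Check: C·(-6, -2) = (-18, -6) = 3·(-6, -2).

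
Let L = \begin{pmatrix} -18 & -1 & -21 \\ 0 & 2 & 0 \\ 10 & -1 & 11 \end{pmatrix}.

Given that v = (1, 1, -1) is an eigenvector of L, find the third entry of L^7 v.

-128

First find the eigenvalue: Lv = (2, 2, -2) = 2·(1, 1, -1), so λ = 2.
Then L^7 v = λ^7·v = 2^7·(1, 1, -1) = 128·(1, 1, -1) = (128, 128, -128).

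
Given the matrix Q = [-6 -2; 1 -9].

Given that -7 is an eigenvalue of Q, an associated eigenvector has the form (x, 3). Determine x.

We need (Q + 7I)v = 0.
Q + 7I = [[1, -2], [1, -2]].
Row 1: (1)·x + (-2)·3 = 0
Row 2: (1)·x + (-2)·3 = 0
Solving gives x = 6.
Check: Q·(6, 3) = (-42, -21) = -7·(6, 3).

6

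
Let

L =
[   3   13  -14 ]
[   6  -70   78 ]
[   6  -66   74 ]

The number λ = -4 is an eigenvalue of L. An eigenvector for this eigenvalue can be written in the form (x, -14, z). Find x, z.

2, -12

We need (L + 4I)v = 0.
L + 4I = [[7, 13, -14], [6, -66, 78], [6, -66, 78]].
Row 1: (7)·x + (13)·-14 + (-14)·z = 0
Row 2: (6)·x + (-66)·-14 + (78)·z = 0
Row 3: (6)·x + (-66)·-14 + (78)·z = 0
Solving gives x = 2, z = -12.
Check: L·(2, -14, -12) = (-8, 56, 48) = -4·(2, -14, -12).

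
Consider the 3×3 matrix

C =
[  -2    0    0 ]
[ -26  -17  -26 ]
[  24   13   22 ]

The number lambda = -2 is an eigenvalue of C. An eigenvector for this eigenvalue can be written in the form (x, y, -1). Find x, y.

1, 0

We need (C + 2I)v = 0.
C + 2I = [[0, 0, 0], [-26, -15, -26], [24, 13, 24]].
Row 1: (0)·x + (0)·y + (0)·-1 = 0
Row 2: (-26)·x + (-15)·y + (-26)·-1 = 0
Row 3: (24)·x + (13)·y + (24)·-1 = 0
Solving gives x = 1, y = 0.
Check: C·(1, 0, -1) = (-2, 0, 2) = -2·(1, 0, -1).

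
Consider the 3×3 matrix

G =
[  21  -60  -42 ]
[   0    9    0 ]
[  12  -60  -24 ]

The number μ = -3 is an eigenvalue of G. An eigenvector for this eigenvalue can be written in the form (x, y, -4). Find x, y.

-7, 0

We need (G + 3I)v = 0.
G + 3I = [[24, -60, -42], [0, 12, 0], [12, -60, -21]].
Row 1: (24)·x + (-60)·y + (-42)·-4 = 0
Row 2: (0)·x + (12)·y + (0)·-4 = 0
Row 3: (12)·x + (-60)·y + (-21)·-4 = 0
Solving gives x = -7, y = 0.
Check: G·(-7, 0, -4) = (21, 0, 12) = -3·(-7, 0, -4).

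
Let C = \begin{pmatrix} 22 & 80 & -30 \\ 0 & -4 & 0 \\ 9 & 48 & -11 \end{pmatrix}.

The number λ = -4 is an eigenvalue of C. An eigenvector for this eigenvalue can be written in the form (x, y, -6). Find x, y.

-10, 1

We need (C + 4I)v = 0.
C + 4I = [[26, 80, -30], [0, 0, 0], [9, 48, -7]].
Row 1: (26)·x + (80)·y + (-30)·-6 = 0
Row 2: (0)·x + (0)·y + (0)·-6 = 0
Row 3: (9)·x + (48)·y + (-7)·-6 = 0
Solving gives x = -10, y = 1.
Check: C·(-10, 1, -6) = (40, -4, 24) = -4·(-10, 1, -6).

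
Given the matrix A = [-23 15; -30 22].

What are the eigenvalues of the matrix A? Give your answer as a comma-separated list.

-8, 7

det(A - sI) = (-23 - s)(22 - s) - (15)·(-30) = s^2 + s - 56.
This factors as (s + 8)·(s - 7) = 0.
Eigenvalues: -8, 7.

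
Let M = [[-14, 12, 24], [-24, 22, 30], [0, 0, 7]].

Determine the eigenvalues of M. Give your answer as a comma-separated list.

-2, 7, 10

The characteristic polynomial is p(lambda) = det(lambda·I - M).
Cofactor expansion gives p(lambda) = lambda^3 - 15·lambda^2 + 36·lambda + 140.
Rational-root test: lambda = -2 gives p(-2) = 0.
Factor out (lambda + 2): p(lambda) = (lambda + 2)·(lambda^2 - 17·lambda + 70).
The quadratic factors as (lambda - 7)·(lambda - 10).
Eigenvalues: -2, 7, 10.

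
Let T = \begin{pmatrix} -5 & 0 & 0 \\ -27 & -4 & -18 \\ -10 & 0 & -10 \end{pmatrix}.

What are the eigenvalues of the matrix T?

The characteristic polynomial is p(lambda) = det(lambda·I - T).
Expanding the 3×3 determinant: p(lambda) = lambda^3 + 19·lambda^2 + 110·lambda + 200.
Rational-root test: lambda = -5 gives p(-5) = 0.
Dividing by (lambda + 5) leaves lambda^2 + 14·lambda + 40.
The quadratic factors as (lambda + 10)·(lambda + 4).
Eigenvalues: -10, -5, -4.

-10, -5, -4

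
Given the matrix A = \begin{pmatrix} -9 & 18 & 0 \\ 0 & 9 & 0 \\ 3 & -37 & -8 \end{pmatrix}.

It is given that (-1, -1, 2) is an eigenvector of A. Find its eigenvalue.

9

Compute Av: A·(-1, -1, 2) = (-9, -9, 18).
Since Av = λv, compare component 1: -9 = λ·-1, so λ = 9.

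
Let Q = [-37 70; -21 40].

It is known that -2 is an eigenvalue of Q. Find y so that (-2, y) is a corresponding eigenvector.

We need (Q + 2I)v = 0.
Q + 2I = [[-35, 70], [-21, 42]].
Row 1: (-35)·-2 + (70)·y = 0
Row 2: (-21)·-2 + (42)·y = 0
Solving gives y = -1.
Check: Q·(-2, -1) = (4, 2) = -2·(-2, -1).

-1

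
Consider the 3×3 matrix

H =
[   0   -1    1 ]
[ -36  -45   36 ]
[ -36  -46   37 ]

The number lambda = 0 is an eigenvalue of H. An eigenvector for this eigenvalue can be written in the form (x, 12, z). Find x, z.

We need (H)v = 0.
H = [[0, -1, 1], [-36, -45, 36], [-36, -46, 37]].
Row 1: (0)·x + (-1)·12 + (1)·z = 0
Row 2: (-36)·x + (-45)·12 + (36)·z = 0
Row 3: (-36)·x + (-46)·12 + (37)·z = 0
Solving gives x = -3, z = 12.
Check: H·(-3, 12, 12) = (0, 0, 0) = 0·(-3, 12, 12).

-3, 12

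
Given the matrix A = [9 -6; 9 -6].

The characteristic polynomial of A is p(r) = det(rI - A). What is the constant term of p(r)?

p(r) = r^2 - 3r.
The constant term is 0.

0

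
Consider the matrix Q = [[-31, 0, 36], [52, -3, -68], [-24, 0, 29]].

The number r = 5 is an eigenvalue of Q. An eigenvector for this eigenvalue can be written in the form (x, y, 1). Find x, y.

We need (Q - 5I)v = 0.
Q - 5I = [[-36, 0, 36], [52, -8, -68], [-24, 0, 24]].
Row 1: (-36)·x + (0)·y + (36)·1 = 0
Row 2: (52)·x + (-8)·y + (-68)·1 = 0
Row 3: (-24)·x + (0)·y + (24)·1 = 0
Solving gives x = 1, y = -2.
Check: Q·(1, -2, 1) = (5, -10, 5) = 5·(1, -2, 1).

1, -2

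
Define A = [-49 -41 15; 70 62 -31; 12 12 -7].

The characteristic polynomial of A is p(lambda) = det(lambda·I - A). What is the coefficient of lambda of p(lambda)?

p(lambda) = lambda^3 - 6·lambda^2 - 67·lambda + 360.
The coefficient of lambda is -67.

-67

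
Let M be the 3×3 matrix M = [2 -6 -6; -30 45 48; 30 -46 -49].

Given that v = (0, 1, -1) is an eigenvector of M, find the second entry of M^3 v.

First find the eigenvalue: Mv = (0, -3, 3) = -3·(0, 1, -1), so λ = -3.
Then M^3 v = λ^3·v = (-3)^3·(0, 1, -1) = -27·(0, 1, -1) = (0, -27, 27).

-27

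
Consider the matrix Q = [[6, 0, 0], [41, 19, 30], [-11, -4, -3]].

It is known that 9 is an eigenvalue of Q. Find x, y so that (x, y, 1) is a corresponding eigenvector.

We need (Q - 9I)v = 0.
Q - 9I = [[-3, 0, 0], [41, 10, 30], [-11, -4, -12]].
Row 1: (-3)·x + (0)·y + (0)·1 = 0
Row 2: (41)·x + (10)·y + (30)·1 = 0
Row 3: (-11)·x + (-4)·y + (-12)·1 = 0
Solving gives x = 0, y = -3.
Check: Q·(0, -3, 1) = (0, -27, 9) = 9·(0, -3, 1).

0, -3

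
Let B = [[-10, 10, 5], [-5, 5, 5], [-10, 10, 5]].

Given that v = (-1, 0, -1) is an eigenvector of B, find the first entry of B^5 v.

First find the eigenvalue: Bv = (5, 0, 5) = -5·(-1, 0, -1), so λ = -5.
Then B^5 v = λ^5·v = (-5)^5·(-1, 0, -1) = -3125·(-1, 0, -1) = (3125, 0, 3125).

3125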